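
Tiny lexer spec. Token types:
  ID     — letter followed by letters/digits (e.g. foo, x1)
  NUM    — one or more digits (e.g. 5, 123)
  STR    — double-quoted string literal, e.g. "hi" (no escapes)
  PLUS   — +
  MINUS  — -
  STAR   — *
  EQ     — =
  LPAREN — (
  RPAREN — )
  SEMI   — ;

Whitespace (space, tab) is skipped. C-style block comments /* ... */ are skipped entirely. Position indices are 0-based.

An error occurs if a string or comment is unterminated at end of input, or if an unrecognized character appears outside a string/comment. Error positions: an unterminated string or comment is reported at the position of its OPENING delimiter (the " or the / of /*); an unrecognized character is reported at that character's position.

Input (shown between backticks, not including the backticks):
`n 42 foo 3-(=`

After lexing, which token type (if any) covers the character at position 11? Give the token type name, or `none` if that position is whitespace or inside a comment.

pos=0: emit ID 'n' (now at pos=1)
pos=2: emit NUM '42' (now at pos=4)
pos=5: emit ID 'foo' (now at pos=8)
pos=9: emit NUM '3' (now at pos=10)
pos=10: emit MINUS '-'
pos=11: emit LPAREN '('
pos=12: emit EQ '='
DONE. 7 tokens: [ID, NUM, ID, NUM, MINUS, LPAREN, EQ]
Position 11: char is '(' -> LPAREN

Answer: LPAREN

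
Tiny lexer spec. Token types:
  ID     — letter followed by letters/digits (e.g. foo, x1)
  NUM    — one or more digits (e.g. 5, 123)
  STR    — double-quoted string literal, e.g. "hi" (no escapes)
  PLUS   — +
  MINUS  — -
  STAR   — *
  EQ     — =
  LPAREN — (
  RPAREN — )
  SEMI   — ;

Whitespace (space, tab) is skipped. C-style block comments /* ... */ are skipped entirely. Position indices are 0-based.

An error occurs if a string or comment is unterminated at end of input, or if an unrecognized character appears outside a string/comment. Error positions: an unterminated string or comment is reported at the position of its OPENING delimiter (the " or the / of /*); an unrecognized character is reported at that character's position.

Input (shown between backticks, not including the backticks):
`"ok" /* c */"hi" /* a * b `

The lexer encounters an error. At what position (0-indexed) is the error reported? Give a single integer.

Answer: 17

Derivation:
pos=0: enter STRING mode
pos=0: emit STR "ok" (now at pos=4)
pos=5: enter COMMENT mode (saw '/*')
exit COMMENT mode (now at pos=12)
pos=12: enter STRING mode
pos=12: emit STR "hi" (now at pos=16)
pos=17: enter COMMENT mode (saw '/*')
pos=17: ERROR — unterminated comment (reached EOF)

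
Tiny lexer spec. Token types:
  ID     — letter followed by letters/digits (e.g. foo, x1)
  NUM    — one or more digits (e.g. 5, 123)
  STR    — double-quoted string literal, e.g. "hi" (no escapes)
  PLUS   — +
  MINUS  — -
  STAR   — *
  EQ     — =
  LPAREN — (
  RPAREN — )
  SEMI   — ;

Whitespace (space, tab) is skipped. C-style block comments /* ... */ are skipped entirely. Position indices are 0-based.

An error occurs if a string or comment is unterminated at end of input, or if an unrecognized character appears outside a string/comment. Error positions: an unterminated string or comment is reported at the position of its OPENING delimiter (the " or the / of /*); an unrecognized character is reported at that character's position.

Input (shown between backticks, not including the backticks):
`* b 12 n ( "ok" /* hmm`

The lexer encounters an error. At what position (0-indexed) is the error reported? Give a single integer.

pos=0: emit STAR '*'
pos=2: emit ID 'b' (now at pos=3)
pos=4: emit NUM '12' (now at pos=6)
pos=7: emit ID 'n' (now at pos=8)
pos=9: emit LPAREN '('
pos=11: enter STRING mode
pos=11: emit STR "ok" (now at pos=15)
pos=16: enter COMMENT mode (saw '/*')
pos=16: ERROR — unterminated comment (reached EOF)

Answer: 16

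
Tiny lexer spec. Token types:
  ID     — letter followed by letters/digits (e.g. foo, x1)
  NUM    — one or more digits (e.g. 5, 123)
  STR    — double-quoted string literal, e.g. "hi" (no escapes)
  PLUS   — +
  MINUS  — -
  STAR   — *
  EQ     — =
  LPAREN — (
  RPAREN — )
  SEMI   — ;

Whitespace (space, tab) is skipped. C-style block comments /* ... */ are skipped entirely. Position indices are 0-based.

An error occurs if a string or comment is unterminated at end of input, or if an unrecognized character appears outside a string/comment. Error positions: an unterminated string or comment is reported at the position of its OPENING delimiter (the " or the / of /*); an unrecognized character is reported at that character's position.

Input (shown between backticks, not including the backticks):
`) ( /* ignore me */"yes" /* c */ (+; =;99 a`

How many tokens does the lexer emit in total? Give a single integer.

Answer: 10

Derivation:
pos=0: emit RPAREN ')'
pos=2: emit LPAREN '('
pos=4: enter COMMENT mode (saw '/*')
exit COMMENT mode (now at pos=19)
pos=19: enter STRING mode
pos=19: emit STR "yes" (now at pos=24)
pos=25: enter COMMENT mode (saw '/*')
exit COMMENT mode (now at pos=32)
pos=33: emit LPAREN '('
pos=34: emit PLUS '+'
pos=35: emit SEMI ';'
pos=37: emit EQ '='
pos=38: emit SEMI ';'
pos=39: emit NUM '99' (now at pos=41)
pos=42: emit ID 'a' (now at pos=43)
DONE. 10 tokens: [RPAREN, LPAREN, STR, LPAREN, PLUS, SEMI, EQ, SEMI, NUM, ID]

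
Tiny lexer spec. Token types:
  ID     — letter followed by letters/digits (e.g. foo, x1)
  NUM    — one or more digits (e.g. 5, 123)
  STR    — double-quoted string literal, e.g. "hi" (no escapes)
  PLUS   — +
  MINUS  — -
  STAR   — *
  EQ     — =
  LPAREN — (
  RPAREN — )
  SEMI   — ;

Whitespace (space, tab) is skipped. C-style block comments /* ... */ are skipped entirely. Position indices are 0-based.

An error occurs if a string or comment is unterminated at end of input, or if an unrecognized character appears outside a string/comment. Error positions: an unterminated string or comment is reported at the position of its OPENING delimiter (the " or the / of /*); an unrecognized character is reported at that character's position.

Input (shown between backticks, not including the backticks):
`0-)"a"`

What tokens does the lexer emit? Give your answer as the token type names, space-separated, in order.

pos=0: emit NUM '0' (now at pos=1)
pos=1: emit MINUS '-'
pos=2: emit RPAREN ')'
pos=3: enter STRING mode
pos=3: emit STR "a" (now at pos=6)
DONE. 4 tokens: [NUM, MINUS, RPAREN, STR]

Answer: NUM MINUS RPAREN STR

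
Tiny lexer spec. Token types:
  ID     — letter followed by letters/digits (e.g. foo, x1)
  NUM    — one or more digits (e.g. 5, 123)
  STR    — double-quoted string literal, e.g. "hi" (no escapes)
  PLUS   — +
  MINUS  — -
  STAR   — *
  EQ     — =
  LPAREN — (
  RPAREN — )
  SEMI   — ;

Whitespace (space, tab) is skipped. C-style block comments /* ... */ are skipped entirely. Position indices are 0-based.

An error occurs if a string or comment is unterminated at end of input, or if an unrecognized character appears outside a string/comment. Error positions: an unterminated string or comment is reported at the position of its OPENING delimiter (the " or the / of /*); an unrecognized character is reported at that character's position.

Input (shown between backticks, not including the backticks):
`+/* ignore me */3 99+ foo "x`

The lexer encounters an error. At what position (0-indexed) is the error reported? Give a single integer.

pos=0: emit PLUS '+'
pos=1: enter COMMENT mode (saw '/*')
exit COMMENT mode (now at pos=16)
pos=16: emit NUM '3' (now at pos=17)
pos=18: emit NUM '99' (now at pos=20)
pos=20: emit PLUS '+'
pos=22: emit ID 'foo' (now at pos=25)
pos=26: enter STRING mode
pos=26: ERROR — unterminated string

Answer: 26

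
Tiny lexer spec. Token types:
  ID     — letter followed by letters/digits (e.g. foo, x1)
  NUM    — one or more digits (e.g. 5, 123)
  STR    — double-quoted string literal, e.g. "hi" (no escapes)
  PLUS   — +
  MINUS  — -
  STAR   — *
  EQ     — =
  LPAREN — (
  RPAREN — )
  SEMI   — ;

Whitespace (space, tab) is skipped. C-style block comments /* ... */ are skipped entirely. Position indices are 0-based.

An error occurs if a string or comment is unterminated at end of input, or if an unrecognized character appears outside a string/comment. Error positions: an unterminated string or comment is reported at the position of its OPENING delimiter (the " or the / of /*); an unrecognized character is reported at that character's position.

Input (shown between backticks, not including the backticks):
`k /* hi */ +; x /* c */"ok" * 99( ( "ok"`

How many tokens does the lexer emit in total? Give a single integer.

Answer: 10

Derivation:
pos=0: emit ID 'k' (now at pos=1)
pos=2: enter COMMENT mode (saw '/*')
exit COMMENT mode (now at pos=10)
pos=11: emit PLUS '+'
pos=12: emit SEMI ';'
pos=14: emit ID 'x' (now at pos=15)
pos=16: enter COMMENT mode (saw '/*')
exit COMMENT mode (now at pos=23)
pos=23: enter STRING mode
pos=23: emit STR "ok" (now at pos=27)
pos=28: emit STAR '*'
pos=30: emit NUM '99' (now at pos=32)
pos=32: emit LPAREN '('
pos=34: emit LPAREN '('
pos=36: enter STRING mode
pos=36: emit STR "ok" (now at pos=40)
DONE. 10 tokens: [ID, PLUS, SEMI, ID, STR, STAR, NUM, LPAREN, LPAREN, STR]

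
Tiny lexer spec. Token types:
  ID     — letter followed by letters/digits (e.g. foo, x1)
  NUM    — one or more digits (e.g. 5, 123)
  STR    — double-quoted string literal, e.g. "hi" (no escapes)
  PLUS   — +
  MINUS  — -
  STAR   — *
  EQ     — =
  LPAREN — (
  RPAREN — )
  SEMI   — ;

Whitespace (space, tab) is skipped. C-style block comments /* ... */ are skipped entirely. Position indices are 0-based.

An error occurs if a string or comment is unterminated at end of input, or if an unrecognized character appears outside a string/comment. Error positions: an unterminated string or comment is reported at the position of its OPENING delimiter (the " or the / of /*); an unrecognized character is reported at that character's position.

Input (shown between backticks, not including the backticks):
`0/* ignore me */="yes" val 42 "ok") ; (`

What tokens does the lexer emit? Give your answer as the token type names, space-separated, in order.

pos=0: emit NUM '0' (now at pos=1)
pos=1: enter COMMENT mode (saw '/*')
exit COMMENT mode (now at pos=16)
pos=16: emit EQ '='
pos=17: enter STRING mode
pos=17: emit STR "yes" (now at pos=22)
pos=23: emit ID 'val' (now at pos=26)
pos=27: emit NUM '42' (now at pos=29)
pos=30: enter STRING mode
pos=30: emit STR "ok" (now at pos=34)
pos=34: emit RPAREN ')'
pos=36: emit SEMI ';'
pos=38: emit LPAREN '('
DONE. 9 tokens: [NUM, EQ, STR, ID, NUM, STR, RPAREN, SEMI, LPAREN]

Answer: NUM EQ STR ID NUM STR RPAREN SEMI LPAREN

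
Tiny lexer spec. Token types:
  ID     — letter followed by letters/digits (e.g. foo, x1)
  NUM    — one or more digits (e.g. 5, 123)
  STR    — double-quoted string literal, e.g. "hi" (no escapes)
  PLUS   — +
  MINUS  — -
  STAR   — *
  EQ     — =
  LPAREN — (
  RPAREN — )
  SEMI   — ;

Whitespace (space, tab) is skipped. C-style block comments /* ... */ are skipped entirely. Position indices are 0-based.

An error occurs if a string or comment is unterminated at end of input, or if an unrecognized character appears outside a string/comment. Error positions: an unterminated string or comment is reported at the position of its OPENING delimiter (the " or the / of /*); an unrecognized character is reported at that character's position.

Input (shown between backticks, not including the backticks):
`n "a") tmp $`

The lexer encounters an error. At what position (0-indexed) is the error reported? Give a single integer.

Answer: 11

Derivation:
pos=0: emit ID 'n' (now at pos=1)
pos=2: enter STRING mode
pos=2: emit STR "a" (now at pos=5)
pos=5: emit RPAREN ')'
pos=7: emit ID 'tmp' (now at pos=10)
pos=11: ERROR — unrecognized char '$'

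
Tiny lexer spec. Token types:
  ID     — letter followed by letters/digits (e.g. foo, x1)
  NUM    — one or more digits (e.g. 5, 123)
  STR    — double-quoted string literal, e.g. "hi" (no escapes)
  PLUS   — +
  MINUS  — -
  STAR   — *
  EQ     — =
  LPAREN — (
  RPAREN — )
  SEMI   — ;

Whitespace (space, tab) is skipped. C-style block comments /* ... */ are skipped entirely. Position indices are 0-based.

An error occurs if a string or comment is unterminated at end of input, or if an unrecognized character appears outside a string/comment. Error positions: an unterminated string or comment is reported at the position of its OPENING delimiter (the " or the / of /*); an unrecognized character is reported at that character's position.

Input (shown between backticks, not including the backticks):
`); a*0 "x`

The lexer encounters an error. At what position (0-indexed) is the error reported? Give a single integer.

Answer: 7

Derivation:
pos=0: emit RPAREN ')'
pos=1: emit SEMI ';'
pos=3: emit ID 'a' (now at pos=4)
pos=4: emit STAR '*'
pos=5: emit NUM '0' (now at pos=6)
pos=7: enter STRING mode
pos=7: ERROR — unterminated string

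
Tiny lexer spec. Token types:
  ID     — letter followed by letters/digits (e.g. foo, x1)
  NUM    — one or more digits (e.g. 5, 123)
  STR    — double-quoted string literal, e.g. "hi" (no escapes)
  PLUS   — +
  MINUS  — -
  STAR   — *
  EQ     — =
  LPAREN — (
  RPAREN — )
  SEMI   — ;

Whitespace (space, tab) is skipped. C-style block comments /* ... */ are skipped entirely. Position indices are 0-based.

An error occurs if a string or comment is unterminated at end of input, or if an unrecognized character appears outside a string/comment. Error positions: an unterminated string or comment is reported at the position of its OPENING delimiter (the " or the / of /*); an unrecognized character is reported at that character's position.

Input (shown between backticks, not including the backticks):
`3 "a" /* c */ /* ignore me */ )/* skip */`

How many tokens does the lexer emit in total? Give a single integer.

Answer: 3

Derivation:
pos=0: emit NUM '3' (now at pos=1)
pos=2: enter STRING mode
pos=2: emit STR "a" (now at pos=5)
pos=6: enter COMMENT mode (saw '/*')
exit COMMENT mode (now at pos=13)
pos=14: enter COMMENT mode (saw '/*')
exit COMMENT mode (now at pos=29)
pos=30: emit RPAREN ')'
pos=31: enter COMMENT mode (saw '/*')
exit COMMENT mode (now at pos=41)
DONE. 3 tokens: [NUM, STR, RPAREN]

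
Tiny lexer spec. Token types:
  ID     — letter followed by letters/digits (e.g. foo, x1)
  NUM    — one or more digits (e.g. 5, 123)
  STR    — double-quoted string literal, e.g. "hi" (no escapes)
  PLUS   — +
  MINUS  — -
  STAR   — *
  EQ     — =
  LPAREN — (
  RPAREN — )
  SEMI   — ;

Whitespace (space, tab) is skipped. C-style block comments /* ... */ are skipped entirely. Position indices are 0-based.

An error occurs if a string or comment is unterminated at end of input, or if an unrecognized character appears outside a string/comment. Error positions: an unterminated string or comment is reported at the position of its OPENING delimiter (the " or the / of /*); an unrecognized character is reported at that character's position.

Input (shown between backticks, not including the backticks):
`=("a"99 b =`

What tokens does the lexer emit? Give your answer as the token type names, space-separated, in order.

pos=0: emit EQ '='
pos=1: emit LPAREN '('
pos=2: enter STRING mode
pos=2: emit STR "a" (now at pos=5)
pos=5: emit NUM '99' (now at pos=7)
pos=8: emit ID 'b' (now at pos=9)
pos=10: emit EQ '='
DONE. 6 tokens: [EQ, LPAREN, STR, NUM, ID, EQ]

Answer: EQ LPAREN STR NUM ID EQ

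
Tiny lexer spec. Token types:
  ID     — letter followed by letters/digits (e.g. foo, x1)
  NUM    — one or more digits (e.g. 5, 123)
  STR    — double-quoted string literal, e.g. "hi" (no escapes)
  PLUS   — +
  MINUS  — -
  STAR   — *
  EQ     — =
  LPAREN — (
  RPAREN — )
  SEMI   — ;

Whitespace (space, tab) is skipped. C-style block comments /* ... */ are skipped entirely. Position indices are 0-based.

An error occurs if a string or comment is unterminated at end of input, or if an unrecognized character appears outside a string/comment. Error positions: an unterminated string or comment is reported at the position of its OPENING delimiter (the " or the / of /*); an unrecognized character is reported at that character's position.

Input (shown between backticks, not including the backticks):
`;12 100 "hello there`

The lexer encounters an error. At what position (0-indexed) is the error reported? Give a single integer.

pos=0: emit SEMI ';'
pos=1: emit NUM '12' (now at pos=3)
pos=4: emit NUM '100' (now at pos=7)
pos=8: enter STRING mode
pos=8: ERROR — unterminated string

Answer: 8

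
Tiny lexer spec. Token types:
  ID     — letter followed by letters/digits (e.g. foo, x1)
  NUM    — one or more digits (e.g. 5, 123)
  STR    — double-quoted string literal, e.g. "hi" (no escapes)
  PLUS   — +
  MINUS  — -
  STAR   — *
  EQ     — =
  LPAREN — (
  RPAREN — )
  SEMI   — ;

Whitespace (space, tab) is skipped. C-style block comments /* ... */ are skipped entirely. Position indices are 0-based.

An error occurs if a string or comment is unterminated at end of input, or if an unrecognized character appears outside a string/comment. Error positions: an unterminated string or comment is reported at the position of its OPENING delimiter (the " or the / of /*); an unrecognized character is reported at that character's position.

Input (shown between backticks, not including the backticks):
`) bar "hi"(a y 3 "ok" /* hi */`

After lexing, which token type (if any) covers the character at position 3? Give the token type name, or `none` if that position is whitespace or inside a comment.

pos=0: emit RPAREN ')'
pos=2: emit ID 'bar' (now at pos=5)
pos=6: enter STRING mode
pos=6: emit STR "hi" (now at pos=10)
pos=10: emit LPAREN '('
pos=11: emit ID 'a' (now at pos=12)
pos=13: emit ID 'y' (now at pos=14)
pos=15: emit NUM '3' (now at pos=16)
pos=17: enter STRING mode
pos=17: emit STR "ok" (now at pos=21)
pos=22: enter COMMENT mode (saw '/*')
exit COMMENT mode (now at pos=30)
DONE. 8 tokens: [RPAREN, ID, STR, LPAREN, ID, ID, NUM, STR]
Position 3: char is 'a' -> ID

Answer: ID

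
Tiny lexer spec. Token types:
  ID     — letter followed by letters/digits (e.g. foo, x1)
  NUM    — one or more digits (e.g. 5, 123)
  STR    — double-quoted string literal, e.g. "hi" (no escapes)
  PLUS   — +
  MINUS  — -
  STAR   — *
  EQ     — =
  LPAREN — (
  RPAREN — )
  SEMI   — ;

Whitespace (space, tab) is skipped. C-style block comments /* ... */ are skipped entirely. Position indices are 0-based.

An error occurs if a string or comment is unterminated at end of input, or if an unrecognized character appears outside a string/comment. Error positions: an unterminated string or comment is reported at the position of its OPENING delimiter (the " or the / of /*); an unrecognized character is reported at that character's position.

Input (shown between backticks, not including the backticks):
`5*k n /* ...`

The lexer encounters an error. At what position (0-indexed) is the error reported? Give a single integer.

pos=0: emit NUM '5' (now at pos=1)
pos=1: emit STAR '*'
pos=2: emit ID 'k' (now at pos=3)
pos=4: emit ID 'n' (now at pos=5)
pos=6: enter COMMENT mode (saw '/*')
pos=6: ERROR — unterminated comment (reached EOF)

Answer: 6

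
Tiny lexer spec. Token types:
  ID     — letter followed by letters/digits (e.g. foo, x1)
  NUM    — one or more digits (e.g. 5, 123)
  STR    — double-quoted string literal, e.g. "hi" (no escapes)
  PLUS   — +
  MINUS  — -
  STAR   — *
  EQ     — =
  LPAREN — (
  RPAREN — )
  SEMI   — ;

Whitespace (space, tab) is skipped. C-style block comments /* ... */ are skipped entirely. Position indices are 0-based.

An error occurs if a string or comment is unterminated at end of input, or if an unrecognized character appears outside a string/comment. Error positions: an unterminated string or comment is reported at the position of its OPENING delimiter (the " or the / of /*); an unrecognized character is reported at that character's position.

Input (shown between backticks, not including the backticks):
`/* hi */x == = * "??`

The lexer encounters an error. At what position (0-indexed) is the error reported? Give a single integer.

Answer: 17

Derivation:
pos=0: enter COMMENT mode (saw '/*')
exit COMMENT mode (now at pos=8)
pos=8: emit ID 'x' (now at pos=9)
pos=10: emit EQ '='
pos=11: emit EQ '='
pos=13: emit EQ '='
pos=15: emit STAR '*'
pos=17: enter STRING mode
pos=17: ERROR — unterminated string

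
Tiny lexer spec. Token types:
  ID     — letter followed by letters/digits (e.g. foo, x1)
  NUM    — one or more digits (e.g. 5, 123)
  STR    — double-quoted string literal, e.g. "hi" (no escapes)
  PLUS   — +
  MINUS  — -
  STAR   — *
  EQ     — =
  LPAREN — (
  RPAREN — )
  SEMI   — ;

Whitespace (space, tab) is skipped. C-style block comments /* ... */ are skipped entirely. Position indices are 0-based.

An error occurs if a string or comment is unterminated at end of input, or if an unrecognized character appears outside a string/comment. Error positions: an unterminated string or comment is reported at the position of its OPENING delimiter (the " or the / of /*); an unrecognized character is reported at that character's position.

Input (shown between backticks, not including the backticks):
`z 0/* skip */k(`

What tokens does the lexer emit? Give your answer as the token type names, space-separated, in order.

Answer: ID NUM ID LPAREN

Derivation:
pos=0: emit ID 'z' (now at pos=1)
pos=2: emit NUM '0' (now at pos=3)
pos=3: enter COMMENT mode (saw '/*')
exit COMMENT mode (now at pos=13)
pos=13: emit ID 'k' (now at pos=14)
pos=14: emit LPAREN '('
DONE. 4 tokens: [ID, NUM, ID, LPAREN]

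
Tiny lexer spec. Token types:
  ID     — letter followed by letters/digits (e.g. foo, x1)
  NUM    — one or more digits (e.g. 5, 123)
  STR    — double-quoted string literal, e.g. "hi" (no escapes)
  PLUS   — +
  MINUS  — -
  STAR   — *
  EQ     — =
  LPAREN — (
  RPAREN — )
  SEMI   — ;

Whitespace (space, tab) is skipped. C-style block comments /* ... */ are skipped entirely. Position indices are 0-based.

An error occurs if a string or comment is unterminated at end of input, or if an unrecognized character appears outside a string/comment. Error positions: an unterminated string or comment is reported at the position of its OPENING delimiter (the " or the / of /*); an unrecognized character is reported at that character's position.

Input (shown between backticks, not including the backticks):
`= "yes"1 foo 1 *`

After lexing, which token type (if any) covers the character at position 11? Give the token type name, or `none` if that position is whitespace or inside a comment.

Answer: ID

Derivation:
pos=0: emit EQ '='
pos=2: enter STRING mode
pos=2: emit STR "yes" (now at pos=7)
pos=7: emit NUM '1' (now at pos=8)
pos=9: emit ID 'foo' (now at pos=12)
pos=13: emit NUM '1' (now at pos=14)
pos=15: emit STAR '*'
DONE. 6 tokens: [EQ, STR, NUM, ID, NUM, STAR]
Position 11: char is 'o' -> ID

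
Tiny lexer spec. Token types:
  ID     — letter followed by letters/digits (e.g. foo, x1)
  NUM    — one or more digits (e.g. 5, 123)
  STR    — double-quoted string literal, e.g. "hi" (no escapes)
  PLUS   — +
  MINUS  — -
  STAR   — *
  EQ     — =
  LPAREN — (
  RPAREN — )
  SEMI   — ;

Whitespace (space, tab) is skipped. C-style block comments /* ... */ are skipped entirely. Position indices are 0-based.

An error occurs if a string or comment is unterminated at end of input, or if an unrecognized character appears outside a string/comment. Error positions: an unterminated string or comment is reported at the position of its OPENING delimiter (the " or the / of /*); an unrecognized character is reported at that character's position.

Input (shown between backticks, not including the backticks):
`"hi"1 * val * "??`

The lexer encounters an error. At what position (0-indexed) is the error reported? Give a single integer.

Answer: 14

Derivation:
pos=0: enter STRING mode
pos=0: emit STR "hi" (now at pos=4)
pos=4: emit NUM '1' (now at pos=5)
pos=6: emit STAR '*'
pos=8: emit ID 'val' (now at pos=11)
pos=12: emit STAR '*'
pos=14: enter STRING mode
pos=14: ERROR — unterminated string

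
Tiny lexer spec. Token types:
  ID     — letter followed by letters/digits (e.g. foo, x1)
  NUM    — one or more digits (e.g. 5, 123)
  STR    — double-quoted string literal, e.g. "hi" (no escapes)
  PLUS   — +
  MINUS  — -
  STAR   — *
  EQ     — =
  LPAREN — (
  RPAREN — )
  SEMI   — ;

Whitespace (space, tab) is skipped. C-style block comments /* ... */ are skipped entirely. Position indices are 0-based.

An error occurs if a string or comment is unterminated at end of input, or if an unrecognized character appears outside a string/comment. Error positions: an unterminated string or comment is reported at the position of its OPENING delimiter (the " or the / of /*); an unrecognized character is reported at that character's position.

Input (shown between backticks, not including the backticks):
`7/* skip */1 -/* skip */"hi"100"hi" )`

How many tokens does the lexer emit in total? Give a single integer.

Answer: 7

Derivation:
pos=0: emit NUM '7' (now at pos=1)
pos=1: enter COMMENT mode (saw '/*')
exit COMMENT mode (now at pos=11)
pos=11: emit NUM '1' (now at pos=12)
pos=13: emit MINUS '-'
pos=14: enter COMMENT mode (saw '/*')
exit COMMENT mode (now at pos=24)
pos=24: enter STRING mode
pos=24: emit STR "hi" (now at pos=28)
pos=28: emit NUM '100' (now at pos=31)
pos=31: enter STRING mode
pos=31: emit STR "hi" (now at pos=35)
pos=36: emit RPAREN ')'
DONE. 7 tokens: [NUM, NUM, MINUS, STR, NUM, STR, RPAREN]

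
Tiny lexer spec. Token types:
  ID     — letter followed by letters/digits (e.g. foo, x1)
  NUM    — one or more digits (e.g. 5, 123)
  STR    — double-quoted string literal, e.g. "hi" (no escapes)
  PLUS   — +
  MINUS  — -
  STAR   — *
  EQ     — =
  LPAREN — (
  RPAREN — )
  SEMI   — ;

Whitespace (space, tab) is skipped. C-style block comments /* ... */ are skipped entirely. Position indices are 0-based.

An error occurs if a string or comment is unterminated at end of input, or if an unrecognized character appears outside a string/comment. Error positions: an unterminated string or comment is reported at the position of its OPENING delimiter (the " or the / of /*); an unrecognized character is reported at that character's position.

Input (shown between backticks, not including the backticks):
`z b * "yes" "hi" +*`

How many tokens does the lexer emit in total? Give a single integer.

Answer: 7

Derivation:
pos=0: emit ID 'z' (now at pos=1)
pos=2: emit ID 'b' (now at pos=3)
pos=4: emit STAR '*'
pos=6: enter STRING mode
pos=6: emit STR "yes" (now at pos=11)
pos=12: enter STRING mode
pos=12: emit STR "hi" (now at pos=16)
pos=17: emit PLUS '+'
pos=18: emit STAR '*'
DONE. 7 tokens: [ID, ID, STAR, STR, STR, PLUS, STAR]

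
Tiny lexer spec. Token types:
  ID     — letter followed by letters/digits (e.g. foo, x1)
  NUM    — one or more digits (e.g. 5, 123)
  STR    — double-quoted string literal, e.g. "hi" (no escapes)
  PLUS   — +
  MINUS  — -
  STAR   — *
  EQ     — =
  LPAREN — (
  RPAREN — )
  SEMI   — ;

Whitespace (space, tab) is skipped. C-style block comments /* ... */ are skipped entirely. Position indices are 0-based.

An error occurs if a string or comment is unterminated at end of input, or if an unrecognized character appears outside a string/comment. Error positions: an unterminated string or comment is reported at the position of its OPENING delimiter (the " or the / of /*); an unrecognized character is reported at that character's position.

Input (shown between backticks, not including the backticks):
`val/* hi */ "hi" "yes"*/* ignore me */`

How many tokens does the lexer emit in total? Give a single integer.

pos=0: emit ID 'val' (now at pos=3)
pos=3: enter COMMENT mode (saw '/*')
exit COMMENT mode (now at pos=11)
pos=12: enter STRING mode
pos=12: emit STR "hi" (now at pos=16)
pos=17: enter STRING mode
pos=17: emit STR "yes" (now at pos=22)
pos=22: emit STAR '*'
pos=23: enter COMMENT mode (saw '/*')
exit COMMENT mode (now at pos=38)
DONE. 4 tokens: [ID, STR, STR, STAR]

Answer: 4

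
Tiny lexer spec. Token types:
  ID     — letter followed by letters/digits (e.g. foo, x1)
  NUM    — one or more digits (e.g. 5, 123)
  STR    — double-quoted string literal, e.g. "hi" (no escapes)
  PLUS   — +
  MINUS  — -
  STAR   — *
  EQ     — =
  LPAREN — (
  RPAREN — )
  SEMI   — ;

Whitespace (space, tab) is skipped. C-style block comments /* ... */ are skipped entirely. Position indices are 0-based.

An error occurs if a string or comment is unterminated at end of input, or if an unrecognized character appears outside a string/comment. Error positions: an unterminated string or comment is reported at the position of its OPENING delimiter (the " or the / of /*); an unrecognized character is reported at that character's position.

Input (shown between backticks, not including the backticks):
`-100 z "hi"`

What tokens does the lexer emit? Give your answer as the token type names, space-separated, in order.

pos=0: emit MINUS '-'
pos=1: emit NUM '100' (now at pos=4)
pos=5: emit ID 'z' (now at pos=6)
pos=7: enter STRING mode
pos=7: emit STR "hi" (now at pos=11)
DONE. 4 tokens: [MINUS, NUM, ID, STR]

Answer: MINUS NUM ID STR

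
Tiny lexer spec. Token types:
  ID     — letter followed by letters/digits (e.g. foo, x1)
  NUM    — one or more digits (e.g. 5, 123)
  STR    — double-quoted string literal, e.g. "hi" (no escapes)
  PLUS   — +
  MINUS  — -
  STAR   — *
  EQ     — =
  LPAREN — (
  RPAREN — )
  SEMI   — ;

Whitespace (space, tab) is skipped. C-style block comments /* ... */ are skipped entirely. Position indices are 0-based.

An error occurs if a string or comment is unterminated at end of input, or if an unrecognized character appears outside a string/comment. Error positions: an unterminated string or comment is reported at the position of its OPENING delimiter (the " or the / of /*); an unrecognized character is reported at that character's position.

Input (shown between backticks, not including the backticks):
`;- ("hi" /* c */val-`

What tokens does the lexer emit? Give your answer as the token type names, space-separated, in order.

pos=0: emit SEMI ';'
pos=1: emit MINUS '-'
pos=3: emit LPAREN '('
pos=4: enter STRING mode
pos=4: emit STR "hi" (now at pos=8)
pos=9: enter COMMENT mode (saw '/*')
exit COMMENT mode (now at pos=16)
pos=16: emit ID 'val' (now at pos=19)
pos=19: emit MINUS '-'
DONE. 6 tokens: [SEMI, MINUS, LPAREN, STR, ID, MINUS]

Answer: SEMI MINUS LPAREN STR ID MINUS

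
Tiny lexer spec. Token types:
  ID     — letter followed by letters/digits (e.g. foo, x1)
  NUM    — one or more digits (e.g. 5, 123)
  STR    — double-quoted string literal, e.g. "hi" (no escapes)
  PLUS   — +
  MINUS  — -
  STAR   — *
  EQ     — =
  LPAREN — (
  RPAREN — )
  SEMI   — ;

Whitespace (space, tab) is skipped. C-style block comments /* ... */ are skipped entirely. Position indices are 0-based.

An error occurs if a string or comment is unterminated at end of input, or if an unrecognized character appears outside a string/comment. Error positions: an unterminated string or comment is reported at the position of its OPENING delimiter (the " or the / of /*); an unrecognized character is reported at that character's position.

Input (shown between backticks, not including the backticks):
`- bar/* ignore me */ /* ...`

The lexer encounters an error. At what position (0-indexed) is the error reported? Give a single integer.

pos=0: emit MINUS '-'
pos=2: emit ID 'bar' (now at pos=5)
pos=5: enter COMMENT mode (saw '/*')
exit COMMENT mode (now at pos=20)
pos=21: enter COMMENT mode (saw '/*')
pos=21: ERROR — unterminated comment (reached EOF)

Answer: 21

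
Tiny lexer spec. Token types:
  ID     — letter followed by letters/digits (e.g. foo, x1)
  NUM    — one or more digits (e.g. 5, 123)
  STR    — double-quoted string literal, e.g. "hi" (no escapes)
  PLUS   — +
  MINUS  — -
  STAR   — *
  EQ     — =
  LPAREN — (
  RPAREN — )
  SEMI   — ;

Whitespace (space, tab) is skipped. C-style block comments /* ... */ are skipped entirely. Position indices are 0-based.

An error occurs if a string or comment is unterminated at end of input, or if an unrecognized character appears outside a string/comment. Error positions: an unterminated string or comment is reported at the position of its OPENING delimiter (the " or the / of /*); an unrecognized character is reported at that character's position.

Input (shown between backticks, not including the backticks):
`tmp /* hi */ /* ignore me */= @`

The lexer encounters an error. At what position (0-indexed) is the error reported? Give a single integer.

Answer: 30

Derivation:
pos=0: emit ID 'tmp' (now at pos=3)
pos=4: enter COMMENT mode (saw '/*')
exit COMMENT mode (now at pos=12)
pos=13: enter COMMENT mode (saw '/*')
exit COMMENT mode (now at pos=28)
pos=28: emit EQ '='
pos=30: ERROR — unrecognized char '@'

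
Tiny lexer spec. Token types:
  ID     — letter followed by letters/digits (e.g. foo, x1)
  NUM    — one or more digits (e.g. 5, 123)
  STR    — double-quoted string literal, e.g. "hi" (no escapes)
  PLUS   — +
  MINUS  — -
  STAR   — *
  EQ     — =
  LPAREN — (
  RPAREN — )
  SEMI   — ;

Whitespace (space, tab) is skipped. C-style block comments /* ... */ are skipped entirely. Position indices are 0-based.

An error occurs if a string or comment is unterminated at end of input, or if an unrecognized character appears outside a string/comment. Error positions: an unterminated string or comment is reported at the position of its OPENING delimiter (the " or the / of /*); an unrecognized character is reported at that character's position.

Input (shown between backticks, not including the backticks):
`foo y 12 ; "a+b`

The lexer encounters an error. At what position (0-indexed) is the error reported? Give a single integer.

pos=0: emit ID 'foo' (now at pos=3)
pos=4: emit ID 'y' (now at pos=5)
pos=6: emit NUM '12' (now at pos=8)
pos=9: emit SEMI ';'
pos=11: enter STRING mode
pos=11: ERROR — unterminated string

Answer: 11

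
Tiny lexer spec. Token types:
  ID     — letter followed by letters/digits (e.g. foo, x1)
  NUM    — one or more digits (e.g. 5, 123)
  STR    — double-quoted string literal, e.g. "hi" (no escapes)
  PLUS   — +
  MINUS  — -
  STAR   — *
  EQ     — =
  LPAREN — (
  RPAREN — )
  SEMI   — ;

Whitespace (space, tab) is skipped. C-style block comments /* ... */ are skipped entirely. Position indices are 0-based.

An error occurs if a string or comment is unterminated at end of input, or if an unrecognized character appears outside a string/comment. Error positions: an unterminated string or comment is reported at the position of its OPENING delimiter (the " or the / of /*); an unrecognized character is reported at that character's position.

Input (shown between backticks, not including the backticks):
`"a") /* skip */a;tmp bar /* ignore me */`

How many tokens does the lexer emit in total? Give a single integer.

Answer: 6

Derivation:
pos=0: enter STRING mode
pos=0: emit STR "a" (now at pos=3)
pos=3: emit RPAREN ')'
pos=5: enter COMMENT mode (saw '/*')
exit COMMENT mode (now at pos=15)
pos=15: emit ID 'a' (now at pos=16)
pos=16: emit SEMI ';'
pos=17: emit ID 'tmp' (now at pos=20)
pos=21: emit ID 'bar' (now at pos=24)
pos=25: enter COMMENT mode (saw '/*')
exit COMMENT mode (now at pos=40)
DONE. 6 tokens: [STR, RPAREN, ID, SEMI, ID, ID]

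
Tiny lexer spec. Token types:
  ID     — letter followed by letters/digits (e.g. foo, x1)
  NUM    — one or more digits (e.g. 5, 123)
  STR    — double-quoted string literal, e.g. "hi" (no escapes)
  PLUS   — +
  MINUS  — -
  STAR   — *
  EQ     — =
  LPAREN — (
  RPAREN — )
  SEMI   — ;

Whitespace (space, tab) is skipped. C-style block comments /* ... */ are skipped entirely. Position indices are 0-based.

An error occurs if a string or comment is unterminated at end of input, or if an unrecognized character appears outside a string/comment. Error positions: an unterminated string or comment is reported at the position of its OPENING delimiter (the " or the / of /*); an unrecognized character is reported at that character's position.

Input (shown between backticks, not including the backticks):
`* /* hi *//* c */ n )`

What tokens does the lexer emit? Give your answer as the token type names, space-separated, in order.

pos=0: emit STAR '*'
pos=2: enter COMMENT mode (saw '/*')
exit COMMENT mode (now at pos=10)
pos=10: enter COMMENT mode (saw '/*')
exit COMMENT mode (now at pos=17)
pos=18: emit ID 'n' (now at pos=19)
pos=20: emit RPAREN ')'
DONE. 3 tokens: [STAR, ID, RPAREN]

Answer: STAR ID RPAREN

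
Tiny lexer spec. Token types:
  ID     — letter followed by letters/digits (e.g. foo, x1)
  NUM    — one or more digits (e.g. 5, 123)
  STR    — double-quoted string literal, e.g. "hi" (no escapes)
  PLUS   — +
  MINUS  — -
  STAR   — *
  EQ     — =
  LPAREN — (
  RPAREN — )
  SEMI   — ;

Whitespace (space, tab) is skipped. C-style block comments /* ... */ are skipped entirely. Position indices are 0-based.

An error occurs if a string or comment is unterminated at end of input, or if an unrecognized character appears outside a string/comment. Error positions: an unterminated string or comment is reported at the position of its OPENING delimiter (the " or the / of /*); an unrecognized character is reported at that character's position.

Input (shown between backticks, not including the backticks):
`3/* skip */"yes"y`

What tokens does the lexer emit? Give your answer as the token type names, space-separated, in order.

Answer: NUM STR ID

Derivation:
pos=0: emit NUM '3' (now at pos=1)
pos=1: enter COMMENT mode (saw '/*')
exit COMMENT mode (now at pos=11)
pos=11: enter STRING mode
pos=11: emit STR "yes" (now at pos=16)
pos=16: emit ID 'y' (now at pos=17)
DONE. 3 tokens: [NUM, STR, ID]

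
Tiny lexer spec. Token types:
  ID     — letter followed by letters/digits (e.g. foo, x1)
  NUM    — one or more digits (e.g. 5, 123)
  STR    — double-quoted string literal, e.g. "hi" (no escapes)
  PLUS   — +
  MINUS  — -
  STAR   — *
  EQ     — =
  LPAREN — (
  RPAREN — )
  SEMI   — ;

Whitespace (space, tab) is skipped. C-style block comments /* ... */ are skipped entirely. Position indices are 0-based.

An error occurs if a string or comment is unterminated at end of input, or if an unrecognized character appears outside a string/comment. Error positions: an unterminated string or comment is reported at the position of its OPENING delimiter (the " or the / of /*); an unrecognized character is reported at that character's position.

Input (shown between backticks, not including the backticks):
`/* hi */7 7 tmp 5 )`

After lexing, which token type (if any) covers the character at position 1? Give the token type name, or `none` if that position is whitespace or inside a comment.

pos=0: enter COMMENT mode (saw '/*')
exit COMMENT mode (now at pos=8)
pos=8: emit NUM '7' (now at pos=9)
pos=10: emit NUM '7' (now at pos=11)
pos=12: emit ID 'tmp' (now at pos=15)
pos=16: emit NUM '5' (now at pos=17)
pos=18: emit RPAREN ')'
DONE. 5 tokens: [NUM, NUM, ID, NUM, RPAREN]
Position 1: char is '*' -> none

Answer: none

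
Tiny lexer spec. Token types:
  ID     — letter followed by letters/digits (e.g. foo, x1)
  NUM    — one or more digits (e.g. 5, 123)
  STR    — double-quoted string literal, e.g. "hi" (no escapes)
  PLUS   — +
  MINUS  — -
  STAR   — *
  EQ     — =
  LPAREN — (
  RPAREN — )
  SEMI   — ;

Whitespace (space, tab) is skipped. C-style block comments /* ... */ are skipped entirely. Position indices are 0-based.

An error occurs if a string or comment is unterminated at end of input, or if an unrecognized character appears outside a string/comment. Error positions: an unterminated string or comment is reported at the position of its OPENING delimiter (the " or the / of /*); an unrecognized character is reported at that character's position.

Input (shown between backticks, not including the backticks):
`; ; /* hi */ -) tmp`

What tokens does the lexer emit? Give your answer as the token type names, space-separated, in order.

pos=0: emit SEMI ';'
pos=2: emit SEMI ';'
pos=4: enter COMMENT mode (saw '/*')
exit COMMENT mode (now at pos=12)
pos=13: emit MINUS '-'
pos=14: emit RPAREN ')'
pos=16: emit ID 'tmp' (now at pos=19)
DONE. 5 tokens: [SEMI, SEMI, MINUS, RPAREN, ID]

Answer: SEMI SEMI MINUS RPAREN ID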